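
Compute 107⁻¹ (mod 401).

By the extended Euclidean algorithm:
401 = 3*107 + 80
107 = 1*80 + 27
80 = 2*27 + 26
27 = 1*26 + 1
26 = 26*1 + 0
gcd(107, 401) = 1, so the inverse exists.
Bézout: 1 = −4*401 + 15*107.
So 107⁻¹ ≡ 15 (mod 401).

15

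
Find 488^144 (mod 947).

292

144 in binary is 10010000, i.e. 144 = 128 + 16.
488^1 ≡ 488 (mod 947)
488^2 ≡ 488^2 = 238144 ≡ 447 (mod 947)
488^4 ≡ 447^2 = 199809 ≡ 939 (mod 947)
488^8 ≡ 939^2 = 881721 ≡ 64 (mod 947)
488^16 ≡ 64^2 = 4096 ≡ 308 (mod 947)
488^32 ≡ 308^2 = 94864 ≡ 164 (mod 947)
488^64 ≡ 164^2 = 26896 ≡ 380 (mod 947)
488^128 ≡ 380^2 = 144400 ≡ 456 (mod 947)
488^144 = 488^128 * 488^16 ≡ 456 * 308 (mod 947).
456 * 308 = 140448 ≡ 292 (mod 947).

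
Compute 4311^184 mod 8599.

4311^1 ≡ 4311 (mod 8599)
4311^2 ≡ 4311^2 = 18584721 ≡ 2282 (mod 8599)
4311^4 ≡ 2282^2 = 5207524 ≡ 5129 (mod 8599)
4311^8 ≡ 5129^2 = 26306641 ≡ 2300 (mod 8599)
4311^16 ≡ 2300^2 = 5290000 ≡ 1615 (mod 8599)
4311^32 ≡ 1615^2 = 2608225 ≡ 2728 (mod 8599)
4311^64 ≡ 2728^2 = 7441984 ≡ 3849 (mod 8599)
4311^128 ≡ 3849^2 = 14814801 ≡ 7323 (mod 8599)
4311^184 = 4311^128 * 4311^32 * 4311^16 * 4311^8 ≡ 7323 * 2728 * 1615 * 2300 (mod 8599).
Accumulate the product:
7323 * 2728 = 19977144 ≡ 1667
1667 * 1615 = 2692205 ≡ 718
718 * 2300 = 1651400 ≡ 392

392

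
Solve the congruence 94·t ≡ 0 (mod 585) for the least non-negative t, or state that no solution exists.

0

gcd(94, 585) = 1, so a unique solution mod 585 exists.
94⁻¹ ≡ 529 (mod 585).
t ≡ 529·0 ≡ 0 (mod 585).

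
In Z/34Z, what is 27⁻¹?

Run the extended Euclidean algorithm:
34 = 1*27 + 7
27 = 3*7 + 6
7 = 1*6 + 1
6 = 6*1 + 0
gcd(27, 34) = 1, so the inverse exists.
Bézout: 1 = 4*34 − 5*27.
So 27⁻¹ ≡ −5 ≡ 29 (mod 34).

29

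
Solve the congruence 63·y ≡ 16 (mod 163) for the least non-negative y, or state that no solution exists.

52

gcd(63, 163) = 1, so a unique solution mod 163 exists.
63⁻¹ ≡ 44 (mod 163).
y ≡ 44·16 ≡ 52 (mod 163).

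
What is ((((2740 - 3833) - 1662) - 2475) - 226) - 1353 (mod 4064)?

1319

2740 - 3833 = -1093 ≡ 2971 (mod 4064)
2971 - 1662 = 1309
1309 - 2475 = -1166 ≡ 2898 (mod 4064)
2898 - 226 = 2672
2672 - 1353 = 1319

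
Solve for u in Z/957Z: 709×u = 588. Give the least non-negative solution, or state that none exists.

gcd(709, 957) = 1, so a unique solution mod 957 exists.
709⁻¹ ≡ 328 (mod 957).
u ≡ 328×588 ≡ 507 (mod 957).

507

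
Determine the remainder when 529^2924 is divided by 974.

699

By square-and-multiply:
529^1 ≡ 529 (mod 974)
529^2 ≡ 529^2 = 279841 ≡ 303 (mod 974)
529^4 ≡ 303^2 = 91809 ≡ 253 (mod 974)
529^8 ≡ 253^2 = 64009 ≡ 699 (mod 974)
529^16 ≡ 699^2 = 488601 ≡ 627 (mod 974)
529^32 ≡ 627^2 = 393129 ≡ 607 (mod 974)
529^64 ≡ 607^2 = 368449 ≡ 277 (mod 974)
529^128 ≡ 277^2 = 76729 ≡ 757 (mod 974)
529^256 ≡ 757^2 = 573049 ≡ 337 (mod 974)
529^512 ≡ 337^2 = 113569 ≡ 585 (mod 974)
529^1024 ≡ 585^2 = 342225 ≡ 351 (mod 974)
529^2048 ≡ 351^2 = 123201 ≡ 477 (mod 974)
529^2924 = 529^2048 × 529^512 × 529^256 × 529^64 × 529^32 × 529^8 × 529^4 ≡ 477 × 585 × 337 × 277 × 607 × 699 × 253 (mod 974).
Accumulate the product:
477 × 585 = 279045 ≡ 481
481 × 337 = 162097 ≡ 413
413 × 277 = 114401 ≡ 443
443 × 607 = 268901 ≡ 77
77 × 699 = 53823 ≡ 253
253 × 253 = 64009 ≡ 699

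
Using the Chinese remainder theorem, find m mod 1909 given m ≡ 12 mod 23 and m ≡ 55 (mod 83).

23⁻¹ mod 83: 23×65 ≡ 1 (mod 83), so 23⁻¹ ≡ 65.
m = 12 + 23×((55 − 12)×65 mod 83) = 12 + 23×56 = 1300.

1300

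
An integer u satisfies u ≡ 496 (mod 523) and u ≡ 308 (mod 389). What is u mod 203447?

523⁻¹ mod 389: 523×90 ≡ 1 (mod 389), so 523⁻¹ ≡ 90.
u = 496 + 523×((308 − 496)×90 mod 389) = 496 + 523×196 = 103004.

103004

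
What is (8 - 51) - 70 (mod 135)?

8 - 51 = -43 ≡ 92 (mod 135)
92 - 70 = 22

22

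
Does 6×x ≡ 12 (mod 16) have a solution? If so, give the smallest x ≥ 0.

2

gcd(6, 16) = 2, and 2 | 12, so solutions exist.
Divide through by 2: 3×x ≡ 6 mod 8.
3⁻¹ ≡ 3 (mod 8).
x ≡ 3×6 ≡ 2 (mod 8).
The smallest non-negative solution is x = 2.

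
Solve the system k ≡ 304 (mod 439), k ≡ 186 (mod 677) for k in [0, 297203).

439⁻¹ mod 677: 439·128 ≡ 1 (mod 677), so 439⁻¹ ≡ 128.
k = 304 + 439·((186 − 304)·128 mod 677) = 304 + 439·467 = 205317.

205317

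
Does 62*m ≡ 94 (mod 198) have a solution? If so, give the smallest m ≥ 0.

gcd(62, 198) = 2, and 2 | 94, so solutions exist.
Divide through by 2: 31*m ≡ 47 mod 99.
31⁻¹ ≡ 16 (mod 99).
m ≡ 16*47 ≡ 59 (mod 99).
The smallest non-negative solution is m = 59.

59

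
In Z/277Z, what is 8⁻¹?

104

Apply the Euclidean algorithm and back-substitute:
277 = 34·8 + 5
8 = 1·5 + 3
5 = 1·3 + 2
3 = 1·2 + 1
2 = 2·1 + 0
gcd(8, 277) = 1, so the inverse exists.
Back-substitute for 1:
1 = 1·3 − 1·2
  = −1·5 + 2·3
  = 2·8 − 3·5
  = −3·277 + 104·8
So 8⁻¹ ≡ 104 (mod 277).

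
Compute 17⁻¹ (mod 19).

19 = 1×17 + 2
17 = 8×2 + 1
2 = 2×1 + 0
gcd(17, 19) = 1, so the inverse exists.
Bézout: 1 = −8×19 + 9×17.
So 17⁻¹ ≡ 9 (mod 19).

9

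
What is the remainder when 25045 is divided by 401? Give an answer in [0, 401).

183

25045 = 62×401 + 183, so 25045 ≡ 183 (mod 401).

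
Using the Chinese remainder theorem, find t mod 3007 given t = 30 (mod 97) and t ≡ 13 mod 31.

1873

97⁻¹ mod 31: 97·8 ≡ 1 (mod 31), so 97⁻¹ ≡ 8.
t = 30 + 97·((13 − 30)·8 mod 31) = 30 + 97·19 = 1873.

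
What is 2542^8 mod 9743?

7228

Using repeated squaring:
2542^1 ≡ 2542 (mod 9743)
2542^2 ≡ 2542^2 = 6461764 ≡ 2155 (mod 9743)
2542^4 ≡ 2155^2 = 4644025 ≡ 6357 (mod 9743)
2542^8 ≡ 6357^2 = 40411449 ≡ 7228 (mod 9743)
So 2542^8 ≡ 7228 (mod 9743).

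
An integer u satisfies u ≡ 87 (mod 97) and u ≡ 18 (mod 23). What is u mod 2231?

87

97⁻¹ mod 23: 97×14 ≡ 1 (mod 23), so 97⁻¹ ≡ 14.
u = 87 + 97×((18 − 87)×14 mod 23) = 87 + 97×0 = 87.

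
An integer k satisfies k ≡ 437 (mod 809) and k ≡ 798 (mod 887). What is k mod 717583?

705076

809⁻¹ mod 887: 809*398 ≡ 1 (mod 887), so 809⁻¹ ≡ 398.
k = 437 + 809*((798 − 437)*398 mod 887) = 437 + 809*871 = 705076.
Check: 705076 mod 809 = 437, 705076 mod 887 = 798. ✓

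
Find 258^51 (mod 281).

By square-and-multiply:
258^1 ≡ 258 (mod 281)
258^2 ≡ 258^2 = 66564 ≡ 248 (mod 281)
258^4 ≡ 248^2 = 61504 ≡ 246 (mod 281)
258^8 ≡ 246^2 = 60516 ≡ 101 (mod 281)
258^16 ≡ 101^2 = 10201 ≡ 85 (mod 281)
258^32 ≡ 85^2 = 7225 ≡ 200 (mod 281)
258^51 = 258^32 × 258^16 × 258^2 × 258^1 ≡ 200 × 85 × 248 × 258 (mod 281).
Accumulate the product:
200 × 85 = 17000 ≡ 140
140 × 248 = 34720 ≡ 157
157 × 258 = 40506 ≡ 42

42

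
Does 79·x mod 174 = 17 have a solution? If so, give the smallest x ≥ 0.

161

gcd(79, 174) = 1, so a unique solution mod 174 exists.
79⁻¹ ≡ 163 (mod 174).
x ≡ 163·17 ≡ 161 (mod 174).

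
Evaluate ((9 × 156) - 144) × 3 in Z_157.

9 × 156 = 1404 ≡ 148 (mod 157)
148 - 144 = 4
4 × 3 = 12

12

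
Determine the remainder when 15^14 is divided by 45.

14 in binary is 1110, i.e. 14 = 8 + 4 + 2.
15^1 ≡ 15 (mod 45)
15^2 ≡ 15^2 = 225 ≡ 0 (mod 45)
15^4 ≡ 0^2 = 0 (mod 45)
15^8 ≡ 0^2 = 0 (mod 45)
15^14 = 15^8 * 15^4 * 15^2 ≡ 0 * 0 * 0 (mod 45).
Accumulate the product:
0 * 0 = 0
0 * 0 = 0

0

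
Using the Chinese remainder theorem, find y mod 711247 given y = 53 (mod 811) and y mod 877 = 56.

811⁻¹ mod 877: 811×93 ≡ 1 (mod 877), so 811⁻¹ ≡ 93.
y = 53 + 811×((56 − 53)×93 mod 877) = 53 + 811×279 = 226322.

226322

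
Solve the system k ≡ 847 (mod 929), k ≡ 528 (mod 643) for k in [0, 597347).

929⁻¹ mod 643: 929*326 ≡ 1 (mod 643), so 929⁻¹ ≡ 326.
k = 847 + 929*((528 − 847)*326 mod 643) = 847 + 929*172 = 160635.

160635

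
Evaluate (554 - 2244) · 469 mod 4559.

554 - 2244 = -1690 ≡ 2869 (mod 4559)
2869 · 469 = 1345561 ≡ 656 (mod 4559)

656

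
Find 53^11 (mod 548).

357

11 in binary is 1011, i.e. 11 = 8 + 2 + 1.
53^1 ≡ 53 (mod 548)
53^2 ≡ 53^2 = 2809 ≡ 69 (mod 548)
53^4 ≡ 69^2 = 4761 ≡ 377 (mod 548)
53^8 ≡ 377^2 = 142129 ≡ 197 (mod 548)
53^11 = 53^8 * 53^2 * 53^1 ≡ 197 * 69 * 53 (mod 548).
Accumulate the product:
197 * 69 = 13593 ≡ 441
441 * 53 = 23373 ≡ 357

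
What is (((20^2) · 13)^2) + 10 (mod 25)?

(20)^2 ≡ 0 (mod 25)
0 · 13 = 0
(0)^2 ≡ 0 (mod 25)
0 + 10 = 10

10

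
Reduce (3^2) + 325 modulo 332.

2

(3)^2 ≡ 9 (mod 332)
9 + 325 = 334 ≡ 2 (mod 332)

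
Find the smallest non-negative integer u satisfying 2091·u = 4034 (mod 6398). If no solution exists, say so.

gcd(2091, 6398) = 1, so a unique solution mod 6398 exists.
2091⁻¹ ≡ 563 (mod 6398).
u ≡ 563·4034 ≡ 6250 (mod 6398).

6250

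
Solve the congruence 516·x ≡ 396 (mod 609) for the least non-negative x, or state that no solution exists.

166

gcd(516, 609) = 3, and 3 | 396, so solutions exist.
Divide through by 3: 172·x ≡ 132 mod 203.
172⁻¹ ≡ 72 (mod 203).
x ≡ 72·132 ≡ 166 (mod 203).
The smallest non-negative solution is x = 166.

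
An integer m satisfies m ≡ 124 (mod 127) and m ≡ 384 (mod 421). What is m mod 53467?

127⁻¹ mod 421: 127·242 ≡ 1 (mod 421), so 127⁻¹ ≡ 242.
m = 124 + 127·((384 − 124)·242 mod 421) = 124 + 127·191 = 24381.

24381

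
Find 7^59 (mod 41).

59 in binary is 111011, i.e. 59 = 32 + 16 + 8 + 2 + 1.
7^1 ≡ 7 (mod 41)
7^2 ≡ 7^2 = 49 ≡ 8 (mod 41)
7^4 ≡ 8^2 = 64 ≡ 23 (mod 41)
7^8 ≡ 23^2 = 529 ≡ 37 (mod 41)
7^16 ≡ 37^2 = 1369 ≡ 16 (mod 41)
7^32 ≡ 16^2 = 256 ≡ 10 (mod 41)
7^59 = 7^32 · 7^16 · 7^8 · 7^2 · 7^1 ≡ 10 · 16 · 37 · 8 · 7 (mod 41).
Accumulate the product:
10 · 16 = 160 ≡ 37
37 · 37 = 1369 ≡ 16
16 · 8 = 128 ≡ 5
5 · 7 = 35

35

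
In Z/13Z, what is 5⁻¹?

By the extended Euclidean algorithm:
13 = 2×5 + 3
5 = 1×3 + 2
3 = 1×2 + 1
2 = 2×1 + 0
gcd(5, 13) = 1, so the inverse exists.
Back-substitute for 1:
1 = 1×3 − 1×2
  = −1×5 + 2×3
  = 2×13 − 5×5
So 5⁻¹ ≡ −5 ≡ 8 (mod 13).

8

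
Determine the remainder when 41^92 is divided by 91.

By square-and-multiply:
92 in binary is 1011100, i.e. 92 = 64 + 16 + 8 + 4.
41^1 ≡ 41 (mod 91)
41^2 ≡ 41^2 = 1681 ≡ 43 (mod 91)
41^4 ≡ 43^2 = 1849 ≡ 29 (mod 91)
41^8 ≡ 29^2 = 841 ≡ 22 (mod 91)
41^16 ≡ 22^2 = 484 ≡ 29 (mod 91)
41^32 ≡ 29^2 = 841 ≡ 22 (mod 91)
41^64 ≡ 22^2 = 484 ≡ 29 (mod 91)
41^92 = 41^64 × 41^16 × 41^8 × 41^4 ≡ 29 × 29 × 22 × 29 (mod 91).
Accumulate the product:
29 × 29 = 841 ≡ 22
22 × 22 = 484 ≡ 29
29 × 29 = 841 ≡ 22

22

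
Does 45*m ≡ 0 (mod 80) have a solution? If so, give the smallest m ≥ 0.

gcd(45, 80) = 5, and 5 | 0, so solutions exist.
Divide through by 5: 9*m mod 16 = 0.
9⁻¹ ≡ 9 (mod 16).
m ≡ 9*0 ≡ 0 (mod 16).
The smallest non-negative solution is m = 0.

0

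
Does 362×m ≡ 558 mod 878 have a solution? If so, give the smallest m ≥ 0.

gcd(362, 878) = 2, and 2 | 558, so solutions exist.
Divide through by 2: 181×m ≡ 279 (mod 439).
181⁻¹ ≡ 114 (mod 439).
m ≡ 114×279 ≡ 198 (mod 439).
The smallest non-negative solution is m = 198.

198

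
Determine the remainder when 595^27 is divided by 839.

651

27 in binary is 11011, i.e. 27 = 16 + 8 + 2 + 1.
595^1 ≡ 595 (mod 839)
595^2 ≡ 595^2 = 354025 ≡ 806 (mod 839)
595^4 ≡ 806^2 = 649636 ≡ 250 (mod 839)
595^8 ≡ 250^2 = 62500 ≡ 414 (mod 839)
595^16 ≡ 414^2 = 171396 ≡ 240 (mod 839)
595^27 = 595^16 · 595^8 · 595^2 · 595^1 ≡ 240 · 414 · 806 · 595 (mod 839).
Accumulate the product:
240 · 414 = 99360 ≡ 358
358 · 806 = 288548 ≡ 771
771 · 595 = 458745 ≡ 651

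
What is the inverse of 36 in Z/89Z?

47

By the extended Euclidean algorithm:
89 = 2·36 + 17
36 = 2·17 + 2
17 = 8·2 + 1
2 = 2·1 + 0
gcd(36, 89) = 1, so the inverse exists.
Bézout: 1 = 17·89 − 42·36.
So 36⁻¹ ≡ −42 ≡ 47 (mod 89).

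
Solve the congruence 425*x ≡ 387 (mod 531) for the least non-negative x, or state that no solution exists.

342

gcd(425, 531) = 1, so a unique solution mod 531 exists.
425⁻¹ ≡ 5 (mod 531).
x ≡ 5*387 ≡ 342 (mod 531).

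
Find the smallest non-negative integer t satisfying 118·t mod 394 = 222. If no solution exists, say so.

gcd(118, 394) = 2, and 2 | 222, so solutions exist.
Divide through by 2: 59·t = 111 (mod 197).
59⁻¹ ≡ 187 (mod 197).
t ≡ 187·111 ≡ 72 (mod 197).
The smallest non-negative solution is t = 72.

72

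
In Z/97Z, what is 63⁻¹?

By the extended Euclidean algorithm:
97 = 1·63 + 34
63 = 1·34 + 29
34 = 1·29 + 5
29 = 5·5 + 4
5 = 1·4 + 1
4 = 4·1 + 0
gcd(63, 97) = 1, so the inverse exists.
Back-substitute for 1:
1 = 1·5 − 1·4
  = −1·29 + 6·5
  = 6·34 − 7·29
  = −7·63 + 13·34
  = 13·97 − 20·63
So 63⁻¹ ≡ −20 ≡ 77 (mod 97).

77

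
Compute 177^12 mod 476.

By square-and-multiply:
12 in binary is 1100, i.e. 12 = 8 + 4.
177^1 ≡ 177 (mod 476)
177^2 ≡ 177^2 = 31329 ≡ 389 (mod 476)
177^4 ≡ 389^2 = 151321 ≡ 429 (mod 476)
177^8 ≡ 429^2 = 184041 ≡ 305 (mod 476)
177^12 = 177^8 × 177^4 ≡ 305 × 429 (mod 476).
305 × 429 = 130845 ≡ 421 (mod 476).

421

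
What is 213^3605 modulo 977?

249

Compute successive squares:
213^1 ≡ 213 (mod 977)
213^2 ≡ 213^2 = 45369 ≡ 427 (mod 977)
213^4 ≡ 427^2 = 182329 ≡ 607 (mod 977)
213^8 ≡ 607^2 = 368449 ≡ 120 (mod 977)
213^16 ≡ 120^2 = 14400 ≡ 722 (mod 977)
213^32 ≡ 722^2 = 521284 ≡ 543 (mod 977)
213^64 ≡ 543^2 = 294849 ≡ 772 (mod 977)
213^128 ≡ 772^2 = 595984 ≡ 14 (mod 977)
213^256 ≡ 14^2 = 196 (mod 977)
213^512 ≡ 196^2 = 38416 ≡ 313 (mod 977)
213^1024 ≡ 313^2 = 97969 ≡ 269 (mod 977)
213^2048 ≡ 269^2 = 72361 ≡ 63 (mod 977)
213^3605 = 213^2048 * 213^1024 * 213^512 * 213^16 * 213^4 * 213^1 ≡ 63 * 269 * 313 * 722 * 607 * 213 (mod 977).
Accumulate the product:
63 * 269 = 16947 ≡ 338
338 * 313 = 105794 ≡ 278
278 * 722 = 200716 ≡ 431
431 * 607 = 261617 ≡ 758
758 * 213 = 161454 ≡ 249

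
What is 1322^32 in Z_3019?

By square-and-multiply:
1322^1 ≡ 1322 (mod 3019)
1322^2 ≡ 1322^2 = 1747684 ≡ 2702 (mod 3019)
1322^4 ≡ 2702^2 = 7300804 ≡ 862 (mod 3019)
1322^8 ≡ 862^2 = 743044 ≡ 370 (mod 3019)
1322^16 ≡ 370^2 = 136900 ≡ 1045 (mod 3019)
1322^32 ≡ 1045^2 = 1092025 ≡ 2166 (mod 3019)
So 1322^32 ≡ 2166 (mod 3019).

2166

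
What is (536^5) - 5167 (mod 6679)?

(536)^5 ≡ 3642 (mod 6679)
3642 - 5167 = -1525 ≡ 5154 (mod 6679)

5154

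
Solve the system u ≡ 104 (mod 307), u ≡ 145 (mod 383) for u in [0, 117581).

60276

307⁻¹ mod 383: 307*257 ≡ 1 (mod 383), so 307⁻¹ ≡ 257.
u = 104 + 307*((145 − 104)*257 mod 383) = 104 + 307*196 = 60276.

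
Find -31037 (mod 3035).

2348

-31037 = -11×3035 + 2348, so -31037 ≡ 2348 (mod 3035).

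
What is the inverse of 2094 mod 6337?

6337 = 3*2094 + 55
2094 = 38*55 + 4
55 = 13*4 + 3
4 = 1*3 + 1
3 = 3*1 + 0
gcd(2094, 6337) = 1, so the inverse exists.
Back-substitute for 1:
1 = 1*4 − 1*3
  = −1*55 + 14*4
  = 14*2094 − 533*55
  = −533*6337 + 1613*2094
So 2094⁻¹ ≡ 1613 (mod 6337).

1613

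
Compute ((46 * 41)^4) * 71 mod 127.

79

46 * 41 = 1886 ≡ 108 (mod 127)
(108)^4 ≡ 19 (mod 127)
19 * 71 = 1349 ≡ 79 (mod 127)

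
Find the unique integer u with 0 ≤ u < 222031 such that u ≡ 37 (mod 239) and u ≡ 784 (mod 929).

239⁻¹ mod 929: 239×241 ≡ 1 (mod 929), so 239⁻¹ ≡ 241.
u = 37 + 239×((784 − 37)×241 mod 929) = 37 + 239×730 = 174507.
Check: 174507 mod 239 = 37, 174507 mod 929 = 784. ✓

174507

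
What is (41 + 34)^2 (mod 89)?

41 + 34 = 75
(75)^2 ≡ 18 (mod 89)

18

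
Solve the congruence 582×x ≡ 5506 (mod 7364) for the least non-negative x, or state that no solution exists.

gcd(582, 7364) = 2, and 2 | 5506, so solutions exist.
Divide through by 2: 291×x ≡ 2753 mod 3682.
291⁻¹ ≡ 2151 (mod 3682).
x ≡ 2151×2753 ≡ 1047 (mod 3682).
The smallest non-negative solution is x = 1047.

1047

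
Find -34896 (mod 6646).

-34896 = -6*6646 + 4980, so -34896 ≡ 4980 (mod 6646).

4980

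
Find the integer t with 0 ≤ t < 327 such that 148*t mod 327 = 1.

232

Apply the Euclidean algorithm and back-substitute:
327 = 2·148 + 31
148 = 4·31 + 24
31 = 1·24 + 7
24 = 3·7 + 3
7 = 2·3 + 1
3 = 3·1 + 0
gcd(148, 327) = 1, so the inverse exists.
Bézout: 1 = 43·327 − 95·148.
So 148⁻¹ ≡ −95 ≡ 232 (mod 327).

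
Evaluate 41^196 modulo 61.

196 in binary is 11000100, i.e. 196 = 128 + 64 + 4.
41^1 ≡ 41 (mod 61)
41^2 ≡ 41^2 = 1681 ≡ 34 (mod 61)
41^4 ≡ 34^2 = 1156 ≡ 58 (mod 61)
41^8 ≡ 58^2 = 3364 ≡ 9 (mod 61)
41^16 ≡ 9^2 = 81 ≡ 20 (mod 61)
41^32 ≡ 20^2 = 400 ≡ 34 (mod 61)
41^64 ≡ 34^2 = 1156 ≡ 58 (mod 61)
41^128 ≡ 58^2 = 3364 ≡ 9 (mod 61)
41^196 = 41^128 × 41^64 × 41^4 ≡ 9 × 58 × 58 (mod 61).
Accumulate the product:
9 × 58 = 522 ≡ 34
34 × 58 = 1972 ≡ 20

20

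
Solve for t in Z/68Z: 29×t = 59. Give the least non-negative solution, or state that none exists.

gcd(29, 68) = 1, so a unique solution mod 68 exists.
29⁻¹ ≡ 61 (mod 68).
t ≡ 61×59 ≡ 63 (mod 68).

63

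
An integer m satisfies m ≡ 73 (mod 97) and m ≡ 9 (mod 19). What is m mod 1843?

655

97⁻¹ mod 19: 97×10 ≡ 1 (mod 19), so 97⁻¹ ≡ 10.
m = 73 + 97×((9 − 73)×10 mod 19) = 73 + 97×6 = 655.
Check: 655 mod 97 = 73, 655 mod 19 = 9. ✓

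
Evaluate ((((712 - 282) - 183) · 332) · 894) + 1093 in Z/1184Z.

573

712 - 282 = 430
430 - 183 = 247
247 · 332 = 82004 ≡ 308 (mod 1184)
308 · 894 = 275352 ≡ 664 (mod 1184)
664 + 1093 = 1757 ≡ 573 (mod 1184)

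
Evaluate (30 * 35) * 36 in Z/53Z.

30 * 35 = 1050 ≡ 43 (mod 53)
43 * 36 = 1548 ≡ 11 (mod 53)

11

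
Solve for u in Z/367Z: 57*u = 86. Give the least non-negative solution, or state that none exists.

gcd(57, 367) = 1, so a unique solution mod 367 exists.
57⁻¹ ≡ 264 (mod 367).
u ≡ 264*86 ≡ 317 (mod 367).

317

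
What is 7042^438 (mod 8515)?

Using repeated squaring:
7042^1 ≡ 7042 (mod 8515)
7042^2 ≡ 7042^2 = 49589764 ≡ 6919 (mod 8515)
7042^4 ≡ 6919^2 = 47872561 ≡ 1231 (mod 8515)
7042^8 ≡ 1231^2 = 1515361 ≡ 8206 (mod 8515)
7042^16 ≡ 8206^2 = 67338436 ≡ 1816 (mod 8515)
7042^32 ≡ 1816^2 = 3297856 ≡ 2551 (mod 8515)
7042^64 ≡ 2551^2 = 6507601 ≡ 2141 (mod 8515)
7042^128 ≡ 2141^2 = 4583881 ≡ 2811 (mod 8515)
7042^256 ≡ 2811^2 = 7901721 ≡ 8316 (mod 8515)
7042^438 = 7042^256 × 7042^128 × 7042^32 × 7042^16 × 7042^4 × 7042^2 ≡ 8316 × 2811 × 2551 × 1816 × 1231 × 6919 (mod 8515).
Accumulate the product:
8316 × 2811 = 23376276 ≡ 2601
2601 × 2551 = 6635151 ≡ 1966
1966 × 1816 = 3570256 ≡ 2471
2471 × 1231 = 3041801 ≡ 1946
1946 × 6919 = 13464374 ≡ 2159

2159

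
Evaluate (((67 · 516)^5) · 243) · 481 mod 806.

67 · 516 = 34572 ≡ 720 (mod 806)
(720)^5 ≡ 408 (mod 806)
408 · 243 = 99144 ≡ 6 (mod 806)
6 · 481 = 2886 ≡ 468 (mod 806)

468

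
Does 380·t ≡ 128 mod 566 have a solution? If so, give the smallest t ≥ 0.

gcd(380, 566) = 2, and 2 | 128, so solutions exist.
Divide through by 2: 190·t ≡ 64 (mod 283).
190⁻¹ ≡ 213 (mod 283).
t ≡ 213·64 ≡ 48 (mod 283).
The smallest non-negative solution is t = 48.

48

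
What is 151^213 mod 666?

Using repeated squaring:
151^1 ≡ 151 (mod 666)
151^2 ≡ 151^2 = 22801 ≡ 157 (mod 666)
151^4 ≡ 157^2 = 24649 ≡ 7 (mod 666)
151^8 ≡ 7^2 = 49 (mod 666)
151^16 ≡ 49^2 = 2401 ≡ 403 (mod 666)
151^32 ≡ 403^2 = 162409 ≡ 571 (mod 666)
151^64 ≡ 571^2 = 326041 ≡ 367 (mod 666)
151^128 ≡ 367^2 = 134689 ≡ 157 (mod 666)
151^213 = 151^128 × 151^64 × 151^16 × 151^4 × 151^1 ≡ 157 × 367 × 403 × 7 × 151 (mod 666).
Accumulate the product:
157 × 367 = 57619 ≡ 343
343 × 403 = 138229 ≡ 367
367 × 7 = 2569 ≡ 571
571 × 151 = 86221 ≡ 307

307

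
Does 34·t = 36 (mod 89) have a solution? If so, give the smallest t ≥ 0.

22

gcd(34, 89) = 1, so a unique solution mod 89 exists.
34⁻¹ ≡ 55 (mod 89).
t ≡ 55·36 ≡ 22 (mod 89).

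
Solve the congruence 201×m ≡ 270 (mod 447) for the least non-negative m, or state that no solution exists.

gcd(201, 447) = 3, and 3 | 270, so solutions exist.
Divide through by 3: 67×m mod 149 = 90.
67⁻¹ ≡ 129 (mod 149).
m ≡ 129×90 ≡ 137 (mod 149).
The smallest non-negative solution is m = 137.

137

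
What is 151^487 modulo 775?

201

Compute successive squares:
487 in binary is 111100111, i.e. 487 = 256 + 128 + 64 + 32 + 4 + 2 + 1.
151^1 ≡ 151 (mod 775)
151^2 ≡ 151^2 = 22801 ≡ 326 (mod 775)
151^4 ≡ 326^2 = 106276 ≡ 101 (mod 775)
151^8 ≡ 101^2 = 10201 ≡ 126 (mod 775)
151^16 ≡ 126^2 = 15876 ≡ 376 (mod 775)
151^32 ≡ 376^2 = 141376 ≡ 326 (mod 775)
151^64 ≡ 326^2 = 106276 ≡ 101 (mod 775)
151^128 ≡ 101^2 = 10201 ≡ 126 (mod 775)
151^256 ≡ 126^2 = 15876 ≡ 376 (mod 775)
151^487 = 151^256 × 151^128 × 151^64 × 151^32 × 151^4 × 151^2 × 151^1 ≡ 376 × 126 × 101 × 326 × 101 × 326 × 151 (mod 775).
Accumulate the product:
376 × 126 = 47376 ≡ 101
101 × 101 = 10201 ≡ 126
126 × 326 = 41076 ≡ 1
1 × 101 = 101
101 × 326 = 32926 ≡ 376
376 × 151 = 56776 ≡ 201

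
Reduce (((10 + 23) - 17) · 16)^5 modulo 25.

10 + 23 = 33 ≡ 8 (mod 25)
8 - 17 = -9 ≡ 16 (mod 25)
16 · 16 = 256 ≡ 6 (mod 25)
(6)^5 ≡ 1 (mod 25)

1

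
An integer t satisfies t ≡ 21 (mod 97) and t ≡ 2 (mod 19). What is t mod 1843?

21

97⁻¹ mod 19: 97×10 ≡ 1 (mod 19), so 97⁻¹ ≡ 10.
t = 21 + 97×((2 − 21)×10 mod 19) = 21 + 97×0 = 21.
Check: 21 mod 97 = 21, 21 mod 19 = 2. ✓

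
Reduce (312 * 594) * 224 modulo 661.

312 * 594 = 185328 ≡ 248 (mod 661)
248 * 224 = 55552 ≡ 28 (mod 661)

28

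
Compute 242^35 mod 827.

Using repeated squaring:
35 in binary is 100011, i.e. 35 = 32 + 2 + 1.
242^1 ≡ 242 (mod 827)
242^2 ≡ 242^2 = 58564 ≡ 674 (mod 827)
242^4 ≡ 674^2 = 454276 ≡ 253 (mod 827)
242^8 ≡ 253^2 = 64009 ≡ 330 (mod 827)
242^16 ≡ 330^2 = 108900 ≡ 563 (mod 827)
242^32 ≡ 563^2 = 316969 ≡ 228 (mod 827)
242^35 = 242^32 × 242^2 × 242^1 ≡ 228 × 674 × 242 (mod 827).
Accumulate the product:
228 × 674 = 153672 ≡ 677
677 × 242 = 163834 ≡ 88

88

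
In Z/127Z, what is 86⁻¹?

96

127 = 1×86 + 41
86 = 2×41 + 4
41 = 10×4 + 1
4 = 4×1 + 0
gcd(86, 127) = 1, so the inverse exists.
Back-substitute for 1:
1 = 1×41 − 10×4
  = −10×86 + 21×41
  = 21×127 − 31×86
So 86⁻¹ ≡ −31 ≡ 96 (mod 127).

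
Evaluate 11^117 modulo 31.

117 in binary is 1110101, i.e. 117 = 64 + 32 + 16 + 4 + 1.
11^1 ≡ 11 (mod 31)
11^2 ≡ 11^2 = 121 ≡ 28 (mod 31)
11^4 ≡ 28^2 = 784 ≡ 9 (mod 31)
11^8 ≡ 9^2 = 81 ≡ 19 (mod 31)
11^16 ≡ 19^2 = 361 ≡ 20 (mod 31)
11^32 ≡ 20^2 = 400 ≡ 28 (mod 31)
11^64 ≡ 28^2 = 784 ≡ 9 (mod 31)
11^117 = 11^64 * 11^32 * 11^16 * 11^4 * 11^1 ≡ 9 * 28 * 20 * 9 * 11 (mod 31).
Accumulate the product:
9 * 28 = 252 ≡ 4
4 * 20 = 80 ≡ 18
18 * 9 = 162 ≡ 7
7 * 11 = 77 ≡ 15

15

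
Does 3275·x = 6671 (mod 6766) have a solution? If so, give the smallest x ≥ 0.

gcd(3275, 6766) = 1, so a unique solution mod 6766 exists.
3275⁻¹ ≡ 5607 (mod 6766).
x ≡ 5607·6671 ≡ 1849 (mod 6766).

1849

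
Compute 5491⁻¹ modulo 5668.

5668 = 1×5491 + 177
5491 = 31×177 + 4
177 = 44×4 + 1
4 = 4×1 + 0
gcd(5491, 5668) = 1, so the inverse exists.
Bézout: 1 = 1365×5668 − 1409×5491.
So 5491⁻¹ ≡ −1409 ≡ 4259 (mod 5668).

4259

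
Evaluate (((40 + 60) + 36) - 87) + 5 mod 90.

40 + 60 = 100 ≡ 10 (mod 90)
10 + 36 = 46
46 - 87 = -41 ≡ 49 (mod 90)
49 + 5 = 54

54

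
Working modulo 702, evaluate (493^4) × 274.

586

(493)^4 ≡ 79 (mod 702)
79 × 274 = 21646 ≡ 586 (mod 702)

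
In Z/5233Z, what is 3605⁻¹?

2639

Apply the Euclidean algorithm and back-substitute:
5233 = 1*3605 + 1628
3605 = 2*1628 + 349
1628 = 4*349 + 232
349 = 1*232 + 117
232 = 1*117 + 115
117 = 1*115 + 2
115 = 57*2 + 1
2 = 2*1 + 0
gcd(3605, 5233) = 1, so the inverse exists.
Bézout: 1 = 1787*5233 − 2594*3605.
So 3605⁻¹ ≡ −2594 ≡ 2639 (mod 5233).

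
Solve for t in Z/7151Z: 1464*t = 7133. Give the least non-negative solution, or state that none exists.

gcd(1464, 7151) = 1, so a unique solution mod 7151 exists.
1464⁻¹ ≡ 3639 (mod 7151).
t ≡ 3639*7133 ≡ 6008 (mod 7151).

6008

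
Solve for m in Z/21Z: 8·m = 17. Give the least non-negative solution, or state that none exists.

gcd(8, 21) = 1, so a unique solution mod 21 exists.
8⁻¹ ≡ 8 (mod 21).
m ≡ 8·17 ≡ 10 (mod 21).

10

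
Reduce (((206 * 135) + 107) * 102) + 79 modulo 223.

126

206 * 135 = 27810 ≡ 158 (mod 223)
158 + 107 = 265 ≡ 42 (mod 223)
42 * 102 = 4284 ≡ 47 (mod 223)
47 + 79 = 126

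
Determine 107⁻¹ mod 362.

362 = 3*107 + 41
107 = 2*41 + 25
41 = 1*25 + 16
25 = 1*16 + 9
16 = 1*9 + 7
9 = 1*7 + 2
7 = 3*2 + 1
2 = 2*1 + 0
gcd(107, 362) = 1, so the inverse exists.
Bézout: 1 = 47*362 − 159*107.
So 107⁻¹ ≡ −159 ≡ 203 (mod 362).

203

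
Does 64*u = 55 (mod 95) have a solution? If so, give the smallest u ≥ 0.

gcd(64, 95) = 1, so a unique solution mod 95 exists.
64⁻¹ ≡ 49 (mod 95).
u ≡ 49*55 ≡ 35 (mod 95).

35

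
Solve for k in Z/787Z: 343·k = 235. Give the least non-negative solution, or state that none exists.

533

gcd(343, 787) = 1, so a unique solution mod 787 exists.
343⁻¹ ≡ 374 (mod 787).
k ≡ 374·235 ≡ 533 (mod 787).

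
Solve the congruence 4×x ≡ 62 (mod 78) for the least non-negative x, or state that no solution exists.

gcd(4, 78) = 2, and 2 | 62, so solutions exist.
Divide through by 2: 2×x mod 39 = 31.
2⁻¹ ≡ 20 (mod 39).
x ≡ 20×31 ≡ 35 (mod 39).
The smallest non-negative solution is x = 35.

35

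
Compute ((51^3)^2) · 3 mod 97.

(51)^3 ≡ 52 (mod 97)
(52)^2 ≡ 85 (mod 97)
85 · 3 = 255 ≡ 61 (mod 97)

61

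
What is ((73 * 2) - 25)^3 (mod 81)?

73 * 2 = 146 ≡ 65 (mod 81)
65 - 25 = 40
(40)^3 ≡ 10 (mod 81)

10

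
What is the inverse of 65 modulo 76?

Run the extended Euclidean algorithm:
76 = 1·65 + 11
65 = 5·11 + 10
11 = 1·10 + 1
10 = 10·1 + 0
gcd(65, 76) = 1, so the inverse exists.
Bézout: 1 = 6·76 − 7·65.
So 65⁻¹ ≡ −7 ≡ 69 (mod 76).

69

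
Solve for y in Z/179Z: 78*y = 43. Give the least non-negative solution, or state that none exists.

gcd(78, 179) = 1, so a unique solution mod 179 exists.
78⁻¹ ≡ 140 (mod 179).
y ≡ 140*43 ≡ 113 (mod 179).

113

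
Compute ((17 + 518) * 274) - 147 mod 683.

17 + 518 = 535
535 * 274 = 146590 ≡ 428 (mod 683)
428 - 147 = 281

281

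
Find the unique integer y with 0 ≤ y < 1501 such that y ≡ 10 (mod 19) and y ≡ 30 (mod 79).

504

19⁻¹ mod 79: 19·25 ≡ 1 (mod 79), so 19⁻¹ ≡ 25.
y = 10 + 19·((30 − 10)·25 mod 79) = 10 + 19·26 = 504.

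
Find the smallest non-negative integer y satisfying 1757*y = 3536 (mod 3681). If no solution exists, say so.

gcd(1757, 3681) = 1, so a unique solution mod 3681 exists.
1757⁻¹ ≡ 1058 (mod 3681).
y ≡ 1058*3536 ≡ 1192 (mod 3681).

1192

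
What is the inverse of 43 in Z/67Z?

67 = 1×43 + 24
43 = 1×24 + 19
24 = 1×19 + 5
19 = 3×5 + 4
5 = 1×4 + 1
4 = 4×1 + 0
gcd(43, 67) = 1, so the inverse exists.
Bézout: 1 = 9×67 − 14×43.
So 43⁻¹ ≡ −14 ≡ 53 (mod 67).

53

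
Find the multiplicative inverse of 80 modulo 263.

Run the extended Euclidean algorithm:
263 = 3×80 + 23
80 = 3×23 + 11
23 = 2×11 + 1
11 = 11×1 + 0
gcd(80, 263) = 1, so the inverse exists.
Bézout: 1 = 7×263 − 23×80.
So 80⁻¹ ≡ −23 ≡ 240 (mod 263).

240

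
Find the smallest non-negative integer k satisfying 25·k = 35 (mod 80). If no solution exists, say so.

11

gcd(25, 80) = 5, and 5 | 35, so solutions exist.
Divide through by 5: 5·k ≡ 7 (mod 16).
5⁻¹ ≡ 13 (mod 16).
k ≡ 13·7 ≡ 11 (mod 16).
The smallest non-negative solution is k = 11.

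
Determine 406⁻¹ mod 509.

84

Run the extended Euclidean algorithm:
509 = 1×406 + 103
406 = 3×103 + 97
103 = 1×97 + 6
97 = 16×6 + 1
6 = 6×1 + 0
gcd(406, 509) = 1, so the inverse exists.
Bézout: 1 = −67×509 + 84×406.
So 406⁻¹ ≡ 84 (mod 509).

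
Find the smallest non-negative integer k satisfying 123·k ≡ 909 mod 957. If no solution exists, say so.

gcd(123, 957) = 3, and 3 | 909, so solutions exist.
Divide through by 3: 41·k = 303 (mod 319).
41⁻¹ ≡ 249 (mod 319).
k ≡ 249·303 ≡ 163 (mod 319).
The smallest non-negative solution is k = 163.

163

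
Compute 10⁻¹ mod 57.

Apply the Euclidean algorithm and back-substitute:
57 = 5*10 + 7
10 = 1*7 + 3
7 = 2*3 + 1
3 = 3*1 + 0
gcd(10, 57) = 1, so the inverse exists.
Bézout: 1 = 3*57 − 17*10.
So 10⁻¹ ≡ −17 ≡ 40 (mod 57).

40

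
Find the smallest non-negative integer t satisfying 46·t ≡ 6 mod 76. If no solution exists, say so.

15

gcd(46, 76) = 2, and 2 | 6, so solutions exist.
Divide through by 2: 23·t mod 38 = 3.
23⁻¹ ≡ 5 (mod 38).
t ≡ 5·3 ≡ 15 (mod 38).
The smallest non-negative solution is t = 15.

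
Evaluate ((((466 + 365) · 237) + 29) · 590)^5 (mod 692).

220

466 + 365 = 831 ≡ 139 (mod 692)
139 · 237 = 32943 ≡ 419 (mod 692)
419 + 29 = 448
448 · 590 = 264320 ≡ 668 (mod 692)
(668)^5 ≡ 220 (mod 692)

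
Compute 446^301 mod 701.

301 in binary is 100101101, i.e. 301 = 256 + 32 + 8 + 4 + 1.
446^1 ≡ 446 (mod 701)
446^2 ≡ 446^2 = 198916 ≡ 533 (mod 701)
446^4 ≡ 533^2 = 284089 ≡ 184 (mod 701)
446^8 ≡ 184^2 = 33856 ≡ 208 (mod 701)
446^16 ≡ 208^2 = 43264 ≡ 503 (mod 701)
446^32 ≡ 503^2 = 253009 ≡ 649 (mod 701)
446^64 ≡ 649^2 = 421201 ≡ 601 (mod 701)
446^128 ≡ 601^2 = 361201 ≡ 186 (mod 701)
446^256 ≡ 186^2 = 34596 ≡ 247 (mod 701)
446^301 = 446^256 × 446^32 × 446^8 × 446^4 × 446^1 ≡ 247 × 649 × 208 × 184 × 446 (mod 701).
Accumulate the product:
247 × 649 = 160303 ≡ 475
475 × 208 = 98800 ≡ 660
660 × 184 = 121440 ≡ 167
167 × 446 = 74482 ≡ 176

176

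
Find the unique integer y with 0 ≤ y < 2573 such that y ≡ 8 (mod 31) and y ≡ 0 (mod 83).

1992

31⁻¹ mod 83: 31*75 ≡ 1 (mod 83), so 31⁻¹ ≡ 75.
y = 8 + 31*((0 − 8)*75 mod 83) = 8 + 31*64 = 1992.
Check: 1992 mod 31 = 8, 1992 mod 83 = 0. ✓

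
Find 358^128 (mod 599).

225

Compute successive squares:
358^1 ≡ 358 (mod 599)
358^2 ≡ 358^2 = 128164 ≡ 577 (mod 599)
358^4 ≡ 577^2 = 332929 ≡ 484 (mod 599)
358^8 ≡ 484^2 = 234256 ≡ 47 (mod 599)
358^16 ≡ 47^2 = 2209 ≡ 412 (mod 599)
358^32 ≡ 412^2 = 169744 ≡ 227 (mod 599)
358^64 ≡ 227^2 = 51529 ≡ 15 (mod 599)
358^128 ≡ 15^2 = 225 (mod 599)
So 358^128 ≡ 225 (mod 599).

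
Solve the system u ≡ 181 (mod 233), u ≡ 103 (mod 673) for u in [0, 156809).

154893

233⁻¹ mod 673: 233·26 ≡ 1 (mod 673), so 233⁻¹ ≡ 26.
u = 181 + 233·((103 − 181)·26 mod 673) = 181 + 233·664 = 154893.
Check: 154893 mod 233 = 181, 154893 mod 673 = 103. ✓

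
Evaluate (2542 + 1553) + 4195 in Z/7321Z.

2542 + 1553 = 4095
4095 + 4195 = 8290 ≡ 969 (mod 7321)

969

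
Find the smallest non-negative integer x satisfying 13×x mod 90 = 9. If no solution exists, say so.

gcd(13, 90) = 1, so a unique solution mod 90 exists.
13⁻¹ ≡ 7 (mod 90).
x ≡ 7×9 ≡ 63 (mod 90).

63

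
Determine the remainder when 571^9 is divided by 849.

142

By square-and-multiply:
9 in binary is 1001, i.e. 9 = 8 + 1.
571^1 ≡ 571 (mod 849)
571^2 ≡ 571^2 = 326041 ≡ 25 (mod 849)
571^4 ≡ 25^2 = 625 (mod 849)
571^8 ≡ 625^2 = 390625 ≡ 85 (mod 849)
571^9 = 571^8 · 571^1 ≡ 85 · 571 (mod 849).
85 · 571 = 48535 ≡ 142 (mod 849).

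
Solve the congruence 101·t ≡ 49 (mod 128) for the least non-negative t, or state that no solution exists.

93

gcd(101, 128) = 1, so a unique solution mod 128 exists.
101⁻¹ ≡ 109 (mod 128).
t ≡ 109·49 ≡ 93 (mod 128).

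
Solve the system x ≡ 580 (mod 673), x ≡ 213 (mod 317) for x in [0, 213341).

673⁻¹ mod 317: 673·252 ≡ 1 (mod 317), so 673⁻¹ ≡ 252.
x = 580 + 673·((213 − 580)·252 mod 317) = 580 + 673·80 = 54420.

54420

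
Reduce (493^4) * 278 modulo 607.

(493)^4 ≡ 87 (mod 607)
87 * 278 = 24186 ≡ 513 (mod 607)

513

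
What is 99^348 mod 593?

435

99^1 ≡ 99 (mod 593)
99^2 ≡ 99^2 = 9801 ≡ 313 (mod 593)
99^4 ≡ 313^2 = 97969 ≡ 124 (mod 593)
99^8 ≡ 124^2 = 15376 ≡ 551 (mod 593)
99^16 ≡ 551^2 = 303601 ≡ 578 (mod 593)
99^32 ≡ 578^2 = 334084 ≡ 225 (mod 593)
99^64 ≡ 225^2 = 50625 ≡ 220 (mod 593)
99^128 ≡ 220^2 = 48400 ≡ 367 (mod 593)
99^256 ≡ 367^2 = 134689 ≡ 78 (mod 593)
99^348 = 99^256 * 99^64 * 99^16 * 99^8 * 99^4 ≡ 78 * 220 * 578 * 551 * 124 (mod 593).
Accumulate the product:
78 * 220 = 17160 ≡ 556
556 * 578 = 321368 ≡ 555
555 * 551 = 305805 ≡ 410
410 * 124 = 50840 ≡ 435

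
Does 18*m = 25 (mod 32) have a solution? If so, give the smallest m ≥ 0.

gcd(18, 32) = 2, and 2 does not divide 25.
So the congruence has no solution.

no solution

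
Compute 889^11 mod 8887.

4597

11 in binary is 1011, i.e. 11 = 8 + 2 + 1.
889^1 ≡ 889 (mod 8887)
889^2 ≡ 889^2 = 790321 ≡ 8265 (mod 8887)
889^4 ≡ 8265^2 = 68310225 ≡ 4743 (mod 8887)
889^8 ≡ 4743^2 = 22496049 ≡ 3052 (mod 8887)
889^11 = 889^8 * 889^2 * 889^1 ≡ 3052 * 8265 * 889 (mod 8887).
Accumulate the product:
3052 * 8265 = 25224780 ≡ 3474
3474 * 889 = 3088386 ≡ 4597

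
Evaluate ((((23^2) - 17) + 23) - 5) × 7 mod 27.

11

(23)^2 ≡ 16 (mod 27)
16 - 17 = -1 ≡ 26 (mod 27)
26 + 23 = 49 ≡ 22 (mod 27)
22 - 5 = 17
17 × 7 = 119 ≡ 11 (mod 27)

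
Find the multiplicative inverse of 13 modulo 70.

70 = 5·13 + 5
13 = 2·5 + 3
5 = 1·3 + 2
3 = 1·2 + 1
2 = 2·1 + 0
gcd(13, 70) = 1, so the inverse exists.
Back-substitute for 1:
1 = 1·3 − 1·2
  = −1·5 + 2·3
  = 2·13 − 5·5
  = −5·70 + 27·13
So 13⁻¹ ≡ 27 (mod 70).

27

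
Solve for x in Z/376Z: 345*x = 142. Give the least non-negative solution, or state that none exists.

238

gcd(345, 376) = 1, so a unique solution mod 376 exists.
345⁻¹ ≡ 97 (mod 376).
x ≡ 97*142 ≡ 238 (mod 376).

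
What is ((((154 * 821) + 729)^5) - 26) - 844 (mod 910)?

83

154 * 821 = 126434 ≡ 854 (mod 910)
854 + 729 = 1583 ≡ 673 (mod 910)
(673)^5 ≡ 43 (mod 910)
43 - 26 = 17
17 - 844 = -827 ≡ 83 (mod 910)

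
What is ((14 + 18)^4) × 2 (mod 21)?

14 + 18 = 32 ≡ 11 (mod 21)
(11)^4 ≡ 4 (mod 21)
4 × 2 = 8

8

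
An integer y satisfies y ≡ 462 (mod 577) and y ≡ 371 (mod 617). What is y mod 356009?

577⁻¹ mod 617: 577×509 ≡ 1 (mod 617), so 577⁻¹ ≡ 509.
y = 462 + 577×((371 − 462)×509 mod 617) = 462 + 577×573 = 331083.

331083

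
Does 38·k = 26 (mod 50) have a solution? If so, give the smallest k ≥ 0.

2

gcd(38, 50) = 2, and 2 | 26, so solutions exist.
Divide through by 2: 19·k ≡ 13 mod 25.
19⁻¹ ≡ 4 (mod 25).
k ≡ 4·13 ≡ 2 (mod 25).
The smallest non-negative solution is k = 2.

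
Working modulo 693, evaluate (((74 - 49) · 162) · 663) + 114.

74 - 49 = 25
25 · 162 = 4050 ≡ 585 (mod 693)
585 · 663 = 387855 ≡ 468 (mod 693)
468 + 114 = 582

582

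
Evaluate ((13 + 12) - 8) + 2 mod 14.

5

13 + 12 = 25 ≡ 11 (mod 14)
11 - 8 = 3
3 + 2 = 5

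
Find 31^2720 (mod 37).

Using repeated squaring:
2720 in binary is 101010100000, i.e. 2720 = 2048 + 512 + 128 + 32.
31^1 ≡ 31 (mod 37)
31^2 ≡ 31^2 = 961 ≡ 36 (mod 37)
31^4 ≡ 36^2 = 1296 ≡ 1 (mod 37)
31^8 ≡ 1^2 = 1 (mod 37)
31^16 ≡ 1^2 = 1 (mod 37)
31^32 ≡ 1^2 = 1 (mod 37)
31^64 ≡ 1^2 = 1 (mod 37)
31^128 ≡ 1^2 = 1 (mod 37)
31^256 ≡ 1^2 = 1 (mod 37)
31^512 ≡ 1^2 = 1 (mod 37)
31^1024 ≡ 1^2 = 1 (mod 37)
31^2048 ≡ 1^2 = 1 (mod 37)
31^2720 = 31^2048 · 31^512 · 31^128 · 31^32 ≡ 1 · 1 · 1 · 1 (mod 37).
Accumulate the product:
1 · 1 = 1
1 · 1 = 1
1 · 1 = 1

1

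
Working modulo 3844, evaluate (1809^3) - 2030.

(1809)^3 ≡ 525 (mod 3844)
525 - 2030 = -1505 ≡ 2339 (mod 3844)

2339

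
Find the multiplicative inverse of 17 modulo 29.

12

29 = 1·17 + 12
17 = 1·12 + 5
12 = 2·5 + 2
5 = 2·2 + 1
2 = 2·1 + 0
gcd(17, 29) = 1, so the inverse exists.
Bézout: 1 = −7·29 + 12·17.
So 17⁻¹ ≡ 12 (mod 29).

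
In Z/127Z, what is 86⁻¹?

96

127 = 1×86 + 41
86 = 2×41 + 4
41 = 10×4 + 1
4 = 4×1 + 0
gcd(86, 127) = 1, so the inverse exists.
Back-substitute for 1:
1 = 1×41 − 10×4
  = −10×86 + 21×41
  = 21×127 − 31×86
So 86⁻¹ ≡ −31 ≡ 96 (mod 127).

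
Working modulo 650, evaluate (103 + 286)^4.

391

103 + 286 = 389
(389)^4 ≡ 391 (mod 650)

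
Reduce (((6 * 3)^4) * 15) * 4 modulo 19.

3

6 * 3 = 18
(18)^4 ≡ 1 (mod 19)
1 * 15 = 15
15 * 4 = 60 ≡ 3 (mod 19)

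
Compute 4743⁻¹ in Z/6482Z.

By the extended Euclidean algorithm:
6482 = 1*4743 + 1739
4743 = 2*1739 + 1265
1739 = 1*1265 + 474
1265 = 2*474 + 317
474 = 1*317 + 157
317 = 2*157 + 3
157 = 52*3 + 1
3 = 3*1 + 0
gcd(4743, 6482) = 1, so the inverse exists.
Back-substitute for 1:
1 = 1*157 − 52*3
  = −52*317 + 105*157
  = 105*474 − 157*317
  = −157*1265 + 419*474
  = 419*1739 − 576*1265
  = −576*4743 + 1571*1739
  = 1571*6482 − 2147*4743
So 4743⁻¹ ≡ −2147 ≡ 4335 (mod 6482).

4335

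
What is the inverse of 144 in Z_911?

310

Run the extended Euclidean algorithm:
911 = 6*144 + 47
144 = 3*47 + 3
47 = 15*3 + 2
3 = 1*2 + 1
2 = 2*1 + 0
gcd(144, 911) = 1, so the inverse exists.
Back-substitute for 1:
1 = 1*3 − 1*2
  = −1*47 + 16*3
  = 16*144 − 49*47
  = −49*911 + 310*144
So 144⁻¹ ≡ 310 (mod 911).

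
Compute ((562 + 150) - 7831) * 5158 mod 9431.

4512

562 + 150 = 712
712 - 7831 = -7119 ≡ 2312 (mod 9431)
2312 * 5158 = 11925296 ≡ 4512 (mod 9431)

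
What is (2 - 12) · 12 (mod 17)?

2 - 12 = -10 ≡ 7 (mod 17)
7 · 12 = 84 ≡ 16 (mod 17)

16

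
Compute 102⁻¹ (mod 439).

99

439 = 4*102 + 31
102 = 3*31 + 9
31 = 3*9 + 4
9 = 2*4 + 1
4 = 4*1 + 0
gcd(102, 439) = 1, so the inverse exists.
Back-substitute for 1:
1 = 1*9 − 2*4
  = −2*31 + 7*9
  = 7*102 − 23*31
  = −23*439 + 99*102
So 102⁻¹ ≡ 99 (mod 439).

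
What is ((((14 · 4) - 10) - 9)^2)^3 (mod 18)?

1

14 · 4 = 56 ≡ 2 (mod 18)
2 - 10 = -8 ≡ 10 (mod 18)
10 - 9 = 1
(1)^2 ≡ 1 (mod 18)
(1)^3 ≡ 1 (mod 18)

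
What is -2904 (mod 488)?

24

-2904 = -6×488 + 24, so -2904 ≡ 24 (mod 488).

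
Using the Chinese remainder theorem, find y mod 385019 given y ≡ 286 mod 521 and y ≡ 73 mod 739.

521⁻¹ mod 739: 521·200 ≡ 1 (mod 739), so 521⁻¹ ≡ 200.
y = 286 + 521·((73 − 286)·200 mod 739) = 286 + 521·262 = 136788.

136788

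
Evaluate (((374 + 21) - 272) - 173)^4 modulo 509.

498

374 + 21 = 395
395 - 272 = 123
123 - 173 = -50 ≡ 459 (mod 509)
(459)^4 ≡ 498 (mod 509)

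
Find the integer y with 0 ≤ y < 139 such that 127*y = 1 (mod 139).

139 = 1×127 + 12
127 = 10×12 + 7
12 = 1×7 + 5
7 = 1×5 + 2
5 = 2×2 + 1
2 = 2×1 + 0
gcd(127, 139) = 1, so the inverse exists.
Back-substitute for 1:
1 = 1×5 − 2×2
  = −2×7 + 3×5
  = 3×12 − 5×7
  = −5×127 + 53×12
  = 53×139 − 58×127
So 127⁻¹ ≡ −58 ≡ 81 (mod 139).

81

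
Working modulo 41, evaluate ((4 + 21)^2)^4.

37

4 + 21 = 25
(25)^2 ≡ 10 (mod 41)
(10)^4 ≡ 37 (mod 41)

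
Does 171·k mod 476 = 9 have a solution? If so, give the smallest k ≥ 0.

gcd(171, 476) = 1, so a unique solution mod 476 exists.
171⁻¹ ≡ 103 (mod 476).
k ≡ 103·9 ≡ 451 (mod 476).

451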